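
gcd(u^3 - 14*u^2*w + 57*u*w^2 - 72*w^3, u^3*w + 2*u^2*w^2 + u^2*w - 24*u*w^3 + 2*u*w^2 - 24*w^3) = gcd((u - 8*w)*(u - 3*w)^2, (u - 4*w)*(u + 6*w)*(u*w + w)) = 1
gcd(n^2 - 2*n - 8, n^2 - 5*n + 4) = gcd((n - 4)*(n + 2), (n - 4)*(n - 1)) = n - 4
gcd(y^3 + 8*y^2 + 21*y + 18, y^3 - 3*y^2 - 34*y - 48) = y^2 + 5*y + 6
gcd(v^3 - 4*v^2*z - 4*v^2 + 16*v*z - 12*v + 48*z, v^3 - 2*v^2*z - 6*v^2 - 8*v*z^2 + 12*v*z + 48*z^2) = -v^2 + 4*v*z + 6*v - 24*z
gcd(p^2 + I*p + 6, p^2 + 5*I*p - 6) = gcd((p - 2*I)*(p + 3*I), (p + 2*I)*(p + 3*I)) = p + 3*I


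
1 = 1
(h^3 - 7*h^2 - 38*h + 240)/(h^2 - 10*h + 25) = (h^2 - 2*h - 48)/(h - 5)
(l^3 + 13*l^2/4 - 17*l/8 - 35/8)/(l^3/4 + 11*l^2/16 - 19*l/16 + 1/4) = 2*(8*l^3 + 26*l^2 - 17*l - 35)/(4*l^3 + 11*l^2 - 19*l + 4)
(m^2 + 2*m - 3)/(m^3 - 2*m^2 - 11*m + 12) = 1/(m - 4)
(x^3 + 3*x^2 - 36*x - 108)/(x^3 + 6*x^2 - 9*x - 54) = (x - 6)/(x - 3)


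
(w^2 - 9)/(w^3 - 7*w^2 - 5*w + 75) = (w - 3)/(w^2 - 10*w + 25)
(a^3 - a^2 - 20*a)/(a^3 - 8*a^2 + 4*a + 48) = a*(a^2 - a - 20)/(a^3 - 8*a^2 + 4*a + 48)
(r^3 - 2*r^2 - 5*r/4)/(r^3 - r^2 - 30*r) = (-r^2 + 2*r + 5/4)/(-r^2 + r + 30)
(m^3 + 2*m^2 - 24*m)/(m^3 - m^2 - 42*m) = (m - 4)/(m - 7)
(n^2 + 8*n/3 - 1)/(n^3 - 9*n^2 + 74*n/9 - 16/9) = 3*(n + 3)/(3*n^2 - 26*n + 16)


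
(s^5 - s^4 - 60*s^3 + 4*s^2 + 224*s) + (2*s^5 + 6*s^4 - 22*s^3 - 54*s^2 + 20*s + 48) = 3*s^5 + 5*s^4 - 82*s^3 - 50*s^2 + 244*s + 48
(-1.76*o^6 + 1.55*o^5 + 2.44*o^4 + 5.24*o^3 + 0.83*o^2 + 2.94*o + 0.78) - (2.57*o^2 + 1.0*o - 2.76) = -1.76*o^6 + 1.55*o^5 + 2.44*o^4 + 5.24*o^3 - 1.74*o^2 + 1.94*o + 3.54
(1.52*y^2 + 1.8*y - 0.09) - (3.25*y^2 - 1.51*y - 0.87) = -1.73*y^2 + 3.31*y + 0.78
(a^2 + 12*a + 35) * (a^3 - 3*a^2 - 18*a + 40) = a^5 + 9*a^4 - 19*a^3 - 281*a^2 - 150*a + 1400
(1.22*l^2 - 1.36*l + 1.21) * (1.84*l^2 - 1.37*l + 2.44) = 2.2448*l^4 - 4.1738*l^3 + 7.0664*l^2 - 4.9761*l + 2.9524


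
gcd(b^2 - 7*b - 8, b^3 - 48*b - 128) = b - 8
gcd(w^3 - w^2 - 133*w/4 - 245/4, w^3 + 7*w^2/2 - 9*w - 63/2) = w + 7/2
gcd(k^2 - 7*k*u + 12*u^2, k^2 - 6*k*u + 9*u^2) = -k + 3*u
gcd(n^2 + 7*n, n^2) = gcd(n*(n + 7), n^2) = n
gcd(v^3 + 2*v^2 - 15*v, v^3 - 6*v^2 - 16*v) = v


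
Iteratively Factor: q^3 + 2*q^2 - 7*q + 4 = (q + 4)*(q^2 - 2*q + 1) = (q - 1)*(q + 4)*(q - 1)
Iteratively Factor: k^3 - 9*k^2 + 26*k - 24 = (k - 2)*(k^2 - 7*k + 12) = (k - 4)*(k - 2)*(k - 3)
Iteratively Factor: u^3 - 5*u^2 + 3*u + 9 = (u - 3)*(u^2 - 2*u - 3) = (u - 3)^2*(u + 1)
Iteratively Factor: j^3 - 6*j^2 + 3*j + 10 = (j + 1)*(j^2 - 7*j + 10) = (j - 5)*(j + 1)*(j - 2)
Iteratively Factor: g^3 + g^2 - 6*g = (g - 2)*(g^2 + 3*g) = (g - 2)*(g + 3)*(g)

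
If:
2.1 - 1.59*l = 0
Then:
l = 1.32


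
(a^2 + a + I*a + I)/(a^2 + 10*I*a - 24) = (a^2 + a + I*a + I)/(a^2 + 10*I*a - 24)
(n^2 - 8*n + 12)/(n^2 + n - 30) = (n^2 - 8*n + 12)/(n^2 + n - 30)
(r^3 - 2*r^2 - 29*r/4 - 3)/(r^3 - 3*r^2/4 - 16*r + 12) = (4*r^2 + 8*r + 3)/(4*r^2 + 13*r - 12)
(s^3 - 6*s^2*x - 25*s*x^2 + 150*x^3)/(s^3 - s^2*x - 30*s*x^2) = (s - 5*x)/s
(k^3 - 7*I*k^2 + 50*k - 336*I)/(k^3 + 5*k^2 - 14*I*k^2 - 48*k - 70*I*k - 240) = (k + 7*I)/(k + 5)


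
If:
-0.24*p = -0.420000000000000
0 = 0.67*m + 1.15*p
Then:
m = -3.00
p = 1.75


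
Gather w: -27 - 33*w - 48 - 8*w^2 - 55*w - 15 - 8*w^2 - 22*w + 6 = -16*w^2 - 110*w - 84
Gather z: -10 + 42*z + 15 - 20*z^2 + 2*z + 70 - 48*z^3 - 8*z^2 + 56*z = -48*z^3 - 28*z^2 + 100*z + 75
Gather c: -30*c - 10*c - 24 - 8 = -40*c - 32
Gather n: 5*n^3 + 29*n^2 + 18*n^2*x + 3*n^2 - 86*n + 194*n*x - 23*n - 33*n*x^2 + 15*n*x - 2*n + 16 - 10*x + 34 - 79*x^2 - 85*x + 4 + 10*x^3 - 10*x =5*n^3 + n^2*(18*x + 32) + n*(-33*x^2 + 209*x - 111) + 10*x^3 - 79*x^2 - 105*x + 54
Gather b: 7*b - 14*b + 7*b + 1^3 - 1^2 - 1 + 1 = 0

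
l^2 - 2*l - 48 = (l - 8)*(l + 6)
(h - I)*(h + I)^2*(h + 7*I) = h^4 + 8*I*h^3 - 6*h^2 + 8*I*h - 7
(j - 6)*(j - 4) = j^2 - 10*j + 24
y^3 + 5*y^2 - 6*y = y*(y - 1)*(y + 6)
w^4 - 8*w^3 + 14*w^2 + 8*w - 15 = (w - 5)*(w - 3)*(w - 1)*(w + 1)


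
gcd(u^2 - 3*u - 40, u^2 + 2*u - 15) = u + 5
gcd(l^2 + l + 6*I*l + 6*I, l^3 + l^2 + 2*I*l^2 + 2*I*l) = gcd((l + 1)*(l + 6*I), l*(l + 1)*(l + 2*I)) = l + 1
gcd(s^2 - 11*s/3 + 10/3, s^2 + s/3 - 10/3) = s - 5/3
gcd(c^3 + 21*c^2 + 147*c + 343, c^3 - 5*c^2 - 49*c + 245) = c + 7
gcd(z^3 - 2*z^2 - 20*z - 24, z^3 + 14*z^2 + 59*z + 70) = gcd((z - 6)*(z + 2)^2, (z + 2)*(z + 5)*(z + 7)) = z + 2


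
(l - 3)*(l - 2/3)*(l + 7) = l^3 + 10*l^2/3 - 71*l/3 + 14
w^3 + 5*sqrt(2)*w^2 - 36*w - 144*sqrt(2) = (w - 4*sqrt(2))*(w + 3*sqrt(2))*(w + 6*sqrt(2))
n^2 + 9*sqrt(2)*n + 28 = (n + 2*sqrt(2))*(n + 7*sqrt(2))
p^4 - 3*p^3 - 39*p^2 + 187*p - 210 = (p - 5)*(p - 3)*(p - 2)*(p + 7)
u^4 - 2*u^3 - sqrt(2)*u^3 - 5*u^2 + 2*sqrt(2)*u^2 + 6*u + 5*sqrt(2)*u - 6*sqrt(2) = (u - 3)*(u - 1)*(u + 2)*(u - sqrt(2))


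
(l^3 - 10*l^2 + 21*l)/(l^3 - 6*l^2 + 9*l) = (l - 7)/(l - 3)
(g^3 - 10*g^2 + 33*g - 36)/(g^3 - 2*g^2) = (g^3 - 10*g^2 + 33*g - 36)/(g^2*(g - 2))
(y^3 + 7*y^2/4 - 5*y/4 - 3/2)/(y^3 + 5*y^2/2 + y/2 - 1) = (4*y^2 - y - 3)/(2*(2*y^2 + y - 1))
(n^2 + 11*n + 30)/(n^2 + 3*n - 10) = (n + 6)/(n - 2)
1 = 1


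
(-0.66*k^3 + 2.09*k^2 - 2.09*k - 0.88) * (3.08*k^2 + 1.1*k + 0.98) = -2.0328*k^5 + 5.7112*k^4 - 4.785*k^3 - 2.9612*k^2 - 3.0162*k - 0.8624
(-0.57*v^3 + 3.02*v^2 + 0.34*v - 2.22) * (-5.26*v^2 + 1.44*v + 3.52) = 2.9982*v^5 - 16.706*v^4 + 0.554*v^3 + 22.7972*v^2 - 2.0*v - 7.8144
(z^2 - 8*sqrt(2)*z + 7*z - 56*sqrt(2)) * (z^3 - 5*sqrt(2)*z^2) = z^5 - 13*sqrt(2)*z^4 + 7*z^4 - 91*sqrt(2)*z^3 + 80*z^3 + 560*z^2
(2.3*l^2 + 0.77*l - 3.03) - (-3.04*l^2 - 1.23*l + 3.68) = 5.34*l^2 + 2.0*l - 6.71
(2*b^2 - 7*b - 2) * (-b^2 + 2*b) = -2*b^4 + 11*b^3 - 12*b^2 - 4*b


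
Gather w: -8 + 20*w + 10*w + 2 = 30*w - 6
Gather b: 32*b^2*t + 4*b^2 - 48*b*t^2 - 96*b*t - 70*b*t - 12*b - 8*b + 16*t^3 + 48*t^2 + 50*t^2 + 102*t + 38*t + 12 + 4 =b^2*(32*t + 4) + b*(-48*t^2 - 166*t - 20) + 16*t^3 + 98*t^2 + 140*t + 16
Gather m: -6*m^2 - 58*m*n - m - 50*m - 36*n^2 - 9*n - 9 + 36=-6*m^2 + m*(-58*n - 51) - 36*n^2 - 9*n + 27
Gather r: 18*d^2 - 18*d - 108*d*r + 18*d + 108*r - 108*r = 18*d^2 - 108*d*r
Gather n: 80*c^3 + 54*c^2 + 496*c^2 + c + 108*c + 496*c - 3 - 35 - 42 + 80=80*c^3 + 550*c^2 + 605*c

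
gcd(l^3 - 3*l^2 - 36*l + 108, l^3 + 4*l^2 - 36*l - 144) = l^2 - 36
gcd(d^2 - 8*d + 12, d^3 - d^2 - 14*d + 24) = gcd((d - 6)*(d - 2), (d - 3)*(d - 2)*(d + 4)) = d - 2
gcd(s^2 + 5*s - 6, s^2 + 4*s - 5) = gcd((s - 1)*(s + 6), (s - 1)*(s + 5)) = s - 1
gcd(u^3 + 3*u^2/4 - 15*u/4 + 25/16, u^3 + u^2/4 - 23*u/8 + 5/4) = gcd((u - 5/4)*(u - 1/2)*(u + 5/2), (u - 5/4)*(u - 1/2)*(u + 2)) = u^2 - 7*u/4 + 5/8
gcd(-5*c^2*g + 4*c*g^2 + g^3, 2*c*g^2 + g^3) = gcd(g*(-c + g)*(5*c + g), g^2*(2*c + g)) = g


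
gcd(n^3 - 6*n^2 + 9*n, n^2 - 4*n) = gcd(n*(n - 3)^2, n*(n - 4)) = n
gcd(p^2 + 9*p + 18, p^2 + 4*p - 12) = p + 6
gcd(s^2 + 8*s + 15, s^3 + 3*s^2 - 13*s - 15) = s + 5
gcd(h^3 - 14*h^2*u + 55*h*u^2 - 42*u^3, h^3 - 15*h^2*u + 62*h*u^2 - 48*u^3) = h^2 - 7*h*u + 6*u^2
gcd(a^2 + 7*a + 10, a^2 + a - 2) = a + 2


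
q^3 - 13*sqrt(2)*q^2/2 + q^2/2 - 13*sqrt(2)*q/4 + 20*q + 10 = (q + 1/2)*(q - 4*sqrt(2))*(q - 5*sqrt(2)/2)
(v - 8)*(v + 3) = v^2 - 5*v - 24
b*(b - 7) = b^2 - 7*b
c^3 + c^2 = c^2*(c + 1)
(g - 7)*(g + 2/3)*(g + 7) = g^3 + 2*g^2/3 - 49*g - 98/3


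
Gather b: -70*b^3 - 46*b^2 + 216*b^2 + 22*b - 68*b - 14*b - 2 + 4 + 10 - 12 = -70*b^3 + 170*b^2 - 60*b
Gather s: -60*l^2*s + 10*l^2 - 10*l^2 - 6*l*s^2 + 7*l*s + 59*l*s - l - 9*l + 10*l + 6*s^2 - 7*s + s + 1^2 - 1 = s^2*(6 - 6*l) + s*(-60*l^2 + 66*l - 6)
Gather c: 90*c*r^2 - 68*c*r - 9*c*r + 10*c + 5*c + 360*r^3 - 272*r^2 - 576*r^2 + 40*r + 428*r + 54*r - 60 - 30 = c*(90*r^2 - 77*r + 15) + 360*r^3 - 848*r^2 + 522*r - 90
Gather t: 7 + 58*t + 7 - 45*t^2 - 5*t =-45*t^2 + 53*t + 14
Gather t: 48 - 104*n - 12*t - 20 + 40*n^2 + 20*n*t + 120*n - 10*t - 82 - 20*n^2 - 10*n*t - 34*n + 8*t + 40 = 20*n^2 - 18*n + t*(10*n - 14) - 14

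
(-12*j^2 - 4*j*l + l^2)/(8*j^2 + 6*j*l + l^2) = (-6*j + l)/(4*j + l)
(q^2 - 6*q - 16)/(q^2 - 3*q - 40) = (q + 2)/(q + 5)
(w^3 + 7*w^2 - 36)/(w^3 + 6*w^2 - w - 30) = (w + 6)/(w + 5)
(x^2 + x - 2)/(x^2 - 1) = (x + 2)/(x + 1)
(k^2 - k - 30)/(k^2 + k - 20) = (k - 6)/(k - 4)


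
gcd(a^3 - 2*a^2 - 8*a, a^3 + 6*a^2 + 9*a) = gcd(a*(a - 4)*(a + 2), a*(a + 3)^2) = a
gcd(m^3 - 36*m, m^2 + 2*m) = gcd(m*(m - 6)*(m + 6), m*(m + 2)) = m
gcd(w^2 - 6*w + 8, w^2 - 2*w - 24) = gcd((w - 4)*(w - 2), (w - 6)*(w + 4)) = 1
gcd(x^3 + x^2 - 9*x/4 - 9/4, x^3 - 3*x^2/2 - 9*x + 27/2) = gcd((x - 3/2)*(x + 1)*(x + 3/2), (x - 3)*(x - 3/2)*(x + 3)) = x - 3/2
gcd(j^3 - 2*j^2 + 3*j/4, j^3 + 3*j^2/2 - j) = j^2 - j/2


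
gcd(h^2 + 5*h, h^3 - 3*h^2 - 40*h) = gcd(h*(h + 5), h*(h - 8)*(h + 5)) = h^2 + 5*h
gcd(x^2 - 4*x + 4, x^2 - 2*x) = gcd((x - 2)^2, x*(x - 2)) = x - 2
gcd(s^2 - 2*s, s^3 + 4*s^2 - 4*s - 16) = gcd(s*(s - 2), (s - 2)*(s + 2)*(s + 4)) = s - 2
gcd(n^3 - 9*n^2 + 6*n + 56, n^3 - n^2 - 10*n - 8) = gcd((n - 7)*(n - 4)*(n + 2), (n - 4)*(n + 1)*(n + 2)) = n^2 - 2*n - 8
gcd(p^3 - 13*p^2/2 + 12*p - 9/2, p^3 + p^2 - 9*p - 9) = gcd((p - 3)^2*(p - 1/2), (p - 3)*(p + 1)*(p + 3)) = p - 3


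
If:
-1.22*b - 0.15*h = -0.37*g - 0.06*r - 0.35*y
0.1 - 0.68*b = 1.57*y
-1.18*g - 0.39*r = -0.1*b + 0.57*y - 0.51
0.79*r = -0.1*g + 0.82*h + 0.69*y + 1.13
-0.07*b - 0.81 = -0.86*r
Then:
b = 0.14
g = 0.13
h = -0.45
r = 0.95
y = 0.00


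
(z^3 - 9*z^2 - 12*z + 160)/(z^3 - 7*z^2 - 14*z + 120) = (z - 8)/(z - 6)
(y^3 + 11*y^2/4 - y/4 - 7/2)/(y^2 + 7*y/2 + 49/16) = 4*(y^2 + y - 2)/(4*y + 7)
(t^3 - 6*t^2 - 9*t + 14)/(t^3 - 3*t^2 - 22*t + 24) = (t^2 - 5*t - 14)/(t^2 - 2*t - 24)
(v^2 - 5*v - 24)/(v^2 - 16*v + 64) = (v + 3)/(v - 8)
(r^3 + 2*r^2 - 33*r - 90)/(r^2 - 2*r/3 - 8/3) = 3*(-r^3 - 2*r^2 + 33*r + 90)/(-3*r^2 + 2*r + 8)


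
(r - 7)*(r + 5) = r^2 - 2*r - 35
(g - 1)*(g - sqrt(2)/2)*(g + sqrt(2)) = g^3 - g^2 + sqrt(2)*g^2/2 - g - sqrt(2)*g/2 + 1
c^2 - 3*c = c*(c - 3)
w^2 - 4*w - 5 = (w - 5)*(w + 1)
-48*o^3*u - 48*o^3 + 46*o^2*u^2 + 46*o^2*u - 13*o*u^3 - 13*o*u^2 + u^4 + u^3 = (-8*o + u)*(-3*o + u)*(-2*o + u)*(u + 1)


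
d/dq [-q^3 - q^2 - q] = -3*q^2 - 2*q - 1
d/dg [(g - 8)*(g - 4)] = 2*g - 12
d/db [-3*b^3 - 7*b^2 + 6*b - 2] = -9*b^2 - 14*b + 6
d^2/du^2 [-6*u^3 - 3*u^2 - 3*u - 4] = -36*u - 6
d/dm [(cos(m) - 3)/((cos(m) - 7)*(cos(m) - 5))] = (cos(m)^2 - 6*cos(m) + 1)*sin(m)/((cos(m) - 7)^2*(cos(m) - 5)^2)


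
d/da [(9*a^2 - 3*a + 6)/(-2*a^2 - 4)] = 3*(-a^2 - 8*a + 2)/(2*(a^4 + 4*a^2 + 4))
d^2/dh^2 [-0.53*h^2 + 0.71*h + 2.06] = -1.06000000000000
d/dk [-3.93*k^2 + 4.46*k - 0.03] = 4.46 - 7.86*k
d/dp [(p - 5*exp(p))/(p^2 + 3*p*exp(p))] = (-8*p^2*exp(p) - p^2 + 10*p*exp(p) + 15*exp(2*p))/(p^2*(p^2 + 6*p*exp(p) + 9*exp(2*p)))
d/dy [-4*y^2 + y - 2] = 1 - 8*y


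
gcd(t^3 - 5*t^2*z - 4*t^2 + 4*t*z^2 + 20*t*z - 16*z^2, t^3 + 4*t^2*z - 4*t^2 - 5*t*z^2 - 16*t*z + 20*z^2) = -t^2 + t*z + 4*t - 4*z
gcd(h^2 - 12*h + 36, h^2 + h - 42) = h - 6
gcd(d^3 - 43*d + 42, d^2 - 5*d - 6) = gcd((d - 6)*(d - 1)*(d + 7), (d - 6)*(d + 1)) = d - 6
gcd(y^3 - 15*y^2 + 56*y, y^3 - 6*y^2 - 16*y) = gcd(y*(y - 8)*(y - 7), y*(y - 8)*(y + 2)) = y^2 - 8*y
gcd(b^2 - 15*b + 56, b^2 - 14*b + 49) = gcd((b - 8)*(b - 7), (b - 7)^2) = b - 7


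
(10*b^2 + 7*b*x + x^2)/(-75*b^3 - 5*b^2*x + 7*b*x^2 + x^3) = (2*b + x)/(-15*b^2 + 2*b*x + x^2)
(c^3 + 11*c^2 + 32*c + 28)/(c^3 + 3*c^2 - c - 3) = (c^3 + 11*c^2 + 32*c + 28)/(c^3 + 3*c^2 - c - 3)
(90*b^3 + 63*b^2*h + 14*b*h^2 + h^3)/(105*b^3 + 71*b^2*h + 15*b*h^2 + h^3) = (6*b + h)/(7*b + h)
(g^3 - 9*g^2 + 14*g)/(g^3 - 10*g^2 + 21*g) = (g - 2)/(g - 3)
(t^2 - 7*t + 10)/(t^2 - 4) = (t - 5)/(t + 2)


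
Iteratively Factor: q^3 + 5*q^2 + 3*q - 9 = (q - 1)*(q^2 + 6*q + 9) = (q - 1)*(q + 3)*(q + 3)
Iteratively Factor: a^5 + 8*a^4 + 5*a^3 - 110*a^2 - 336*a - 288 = (a + 4)*(a^4 + 4*a^3 - 11*a^2 - 66*a - 72) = (a + 3)*(a + 4)*(a^3 + a^2 - 14*a - 24) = (a + 3)^2*(a + 4)*(a^2 - 2*a - 8) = (a + 2)*(a + 3)^2*(a + 4)*(a - 4)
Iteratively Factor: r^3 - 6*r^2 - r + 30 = (r - 3)*(r^2 - 3*r - 10) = (r - 5)*(r - 3)*(r + 2)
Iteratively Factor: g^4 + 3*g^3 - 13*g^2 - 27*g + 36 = (g + 3)*(g^3 - 13*g + 12) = (g + 3)*(g + 4)*(g^2 - 4*g + 3) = (g - 3)*(g + 3)*(g + 4)*(g - 1)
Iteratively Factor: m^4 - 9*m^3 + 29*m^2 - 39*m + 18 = (m - 3)*(m^3 - 6*m^2 + 11*m - 6) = (m - 3)*(m - 1)*(m^2 - 5*m + 6) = (m - 3)*(m - 2)*(m - 1)*(m - 3)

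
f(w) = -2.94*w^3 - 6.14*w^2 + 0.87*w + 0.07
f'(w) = -8.82*w^2 - 12.28*w + 0.87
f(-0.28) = -0.59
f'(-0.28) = 3.62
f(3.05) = -137.81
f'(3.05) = -118.63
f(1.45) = -20.54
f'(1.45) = -35.48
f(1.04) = -8.97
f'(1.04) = -21.44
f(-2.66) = 9.65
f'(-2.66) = -28.87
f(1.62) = -27.13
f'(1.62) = -42.17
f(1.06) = -9.41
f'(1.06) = -22.06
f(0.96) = -7.35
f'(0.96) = -19.05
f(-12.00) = 4185.79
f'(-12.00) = -1121.85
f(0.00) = 0.07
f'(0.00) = 0.87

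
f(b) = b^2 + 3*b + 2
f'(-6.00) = -9.00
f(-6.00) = 20.00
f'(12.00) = 27.00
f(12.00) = 182.00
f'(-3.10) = -3.20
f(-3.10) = 2.31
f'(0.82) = 4.64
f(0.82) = 5.13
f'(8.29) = 19.58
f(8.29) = 95.59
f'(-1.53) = -0.06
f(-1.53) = -0.25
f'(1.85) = 6.70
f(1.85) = 10.97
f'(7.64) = 18.28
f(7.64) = 83.29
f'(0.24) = 3.48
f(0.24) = 2.78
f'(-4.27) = -5.54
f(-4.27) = 7.42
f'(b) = 2*b + 3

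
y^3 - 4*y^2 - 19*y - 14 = (y - 7)*(y + 1)*(y + 2)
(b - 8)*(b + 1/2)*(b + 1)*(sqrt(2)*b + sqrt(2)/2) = sqrt(2)*b^4 - 6*sqrt(2)*b^3 - 59*sqrt(2)*b^2/4 - 39*sqrt(2)*b/4 - 2*sqrt(2)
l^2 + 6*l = l*(l + 6)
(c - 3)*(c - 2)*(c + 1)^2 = c^4 - 3*c^3 - 3*c^2 + 7*c + 6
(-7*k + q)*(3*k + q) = -21*k^2 - 4*k*q + q^2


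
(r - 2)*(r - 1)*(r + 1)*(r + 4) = r^4 + 2*r^3 - 9*r^2 - 2*r + 8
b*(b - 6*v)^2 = b^3 - 12*b^2*v + 36*b*v^2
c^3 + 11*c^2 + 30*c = c*(c + 5)*(c + 6)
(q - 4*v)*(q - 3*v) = q^2 - 7*q*v + 12*v^2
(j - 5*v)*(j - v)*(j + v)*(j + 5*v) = j^4 - 26*j^2*v^2 + 25*v^4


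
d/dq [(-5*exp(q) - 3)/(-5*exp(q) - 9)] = 30*exp(q)/(5*exp(q) + 9)^2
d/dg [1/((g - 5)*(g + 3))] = 2*(1 - g)/(g^4 - 4*g^3 - 26*g^2 + 60*g + 225)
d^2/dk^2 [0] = 0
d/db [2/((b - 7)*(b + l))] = 2*((7 - b)*(b + l) - (b - 7)^2)/((b - 7)^3*(b + l)^2)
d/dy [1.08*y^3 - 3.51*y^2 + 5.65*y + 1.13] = 3.24*y^2 - 7.02*y + 5.65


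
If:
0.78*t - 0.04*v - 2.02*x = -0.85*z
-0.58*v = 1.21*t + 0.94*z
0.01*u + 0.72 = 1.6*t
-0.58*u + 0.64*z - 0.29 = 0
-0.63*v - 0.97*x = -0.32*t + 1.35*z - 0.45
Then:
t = 0.46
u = 0.94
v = -3.07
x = 0.79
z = 1.31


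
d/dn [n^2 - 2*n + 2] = 2*n - 2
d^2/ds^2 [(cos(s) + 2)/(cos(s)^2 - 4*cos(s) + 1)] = 2*(9*(1 - cos(2*s))^2*cos(s) + 12*(1 - cos(2*s))^2 + 154*cos(s) + 80*cos(2*s) - 24*cos(3*s) - 2*cos(5*s) - 240)/(8*cos(s) - cos(2*s) - 3)^3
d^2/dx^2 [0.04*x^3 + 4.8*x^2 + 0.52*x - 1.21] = 0.24*x + 9.6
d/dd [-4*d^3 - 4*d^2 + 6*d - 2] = -12*d^2 - 8*d + 6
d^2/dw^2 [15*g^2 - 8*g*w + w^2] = 2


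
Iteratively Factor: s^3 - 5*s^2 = (s)*(s^2 - 5*s) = s^2*(s - 5)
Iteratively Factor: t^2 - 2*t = (t - 2)*(t)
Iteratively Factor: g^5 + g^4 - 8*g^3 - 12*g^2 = (g - 3)*(g^4 + 4*g^3 + 4*g^2) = (g - 3)*(g + 2)*(g^3 + 2*g^2) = (g - 3)*(g + 2)^2*(g^2) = g*(g - 3)*(g + 2)^2*(g)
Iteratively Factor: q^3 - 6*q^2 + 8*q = (q)*(q^2 - 6*q + 8) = q*(q - 4)*(q - 2)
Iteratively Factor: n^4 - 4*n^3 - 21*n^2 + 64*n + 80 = (n + 1)*(n^3 - 5*n^2 - 16*n + 80) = (n - 5)*(n + 1)*(n^2 - 16) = (n - 5)*(n + 1)*(n + 4)*(n - 4)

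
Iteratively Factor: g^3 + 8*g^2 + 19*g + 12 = (g + 4)*(g^2 + 4*g + 3) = (g + 1)*(g + 4)*(g + 3)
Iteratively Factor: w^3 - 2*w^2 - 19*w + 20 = (w + 4)*(w^2 - 6*w + 5) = (w - 5)*(w + 4)*(w - 1)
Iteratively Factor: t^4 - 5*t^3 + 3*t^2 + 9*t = (t - 3)*(t^3 - 2*t^2 - 3*t) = t*(t - 3)*(t^2 - 2*t - 3) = t*(t - 3)^2*(t + 1)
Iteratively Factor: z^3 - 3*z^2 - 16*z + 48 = (z - 3)*(z^2 - 16) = (z - 4)*(z - 3)*(z + 4)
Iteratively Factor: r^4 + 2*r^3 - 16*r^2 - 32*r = (r + 2)*(r^3 - 16*r) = (r + 2)*(r + 4)*(r^2 - 4*r) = r*(r + 2)*(r + 4)*(r - 4)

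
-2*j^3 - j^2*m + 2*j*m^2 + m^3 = (-j + m)*(j + m)*(2*j + m)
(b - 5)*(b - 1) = b^2 - 6*b + 5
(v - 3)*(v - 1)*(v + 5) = v^3 + v^2 - 17*v + 15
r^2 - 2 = (r - sqrt(2))*(r + sqrt(2))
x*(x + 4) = x^2 + 4*x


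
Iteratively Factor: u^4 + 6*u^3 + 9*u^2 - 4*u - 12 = (u + 2)*(u^3 + 4*u^2 + u - 6) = (u + 2)^2*(u^2 + 2*u - 3) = (u - 1)*(u + 2)^2*(u + 3)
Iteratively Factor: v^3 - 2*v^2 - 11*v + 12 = (v + 3)*(v^2 - 5*v + 4) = (v - 1)*(v + 3)*(v - 4)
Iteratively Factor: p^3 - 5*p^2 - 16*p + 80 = (p + 4)*(p^2 - 9*p + 20) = (p - 5)*(p + 4)*(p - 4)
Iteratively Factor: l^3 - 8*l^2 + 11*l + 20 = (l - 4)*(l^2 - 4*l - 5) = (l - 4)*(l + 1)*(l - 5)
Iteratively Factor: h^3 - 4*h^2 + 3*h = (h)*(h^2 - 4*h + 3) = h*(h - 3)*(h - 1)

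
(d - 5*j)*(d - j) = d^2 - 6*d*j + 5*j^2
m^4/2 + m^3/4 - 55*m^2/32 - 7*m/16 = m*(m/2 + 1)*(m - 7/4)*(m + 1/4)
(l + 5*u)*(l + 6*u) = l^2 + 11*l*u + 30*u^2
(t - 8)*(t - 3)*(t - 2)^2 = t^4 - 15*t^3 + 72*t^2 - 140*t + 96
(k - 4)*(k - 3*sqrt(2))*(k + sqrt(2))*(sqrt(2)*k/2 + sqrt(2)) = sqrt(2)*k^4/2 - 2*k^3 - sqrt(2)*k^3 - 7*sqrt(2)*k^2 + 4*k^2 + 6*sqrt(2)*k + 16*k + 24*sqrt(2)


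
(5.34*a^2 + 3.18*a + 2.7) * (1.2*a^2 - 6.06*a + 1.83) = 6.408*a^4 - 28.5444*a^3 - 6.2586*a^2 - 10.5426*a + 4.941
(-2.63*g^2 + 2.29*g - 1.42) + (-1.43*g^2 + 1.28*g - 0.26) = -4.06*g^2 + 3.57*g - 1.68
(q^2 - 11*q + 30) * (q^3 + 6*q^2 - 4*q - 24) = q^5 - 5*q^4 - 40*q^3 + 200*q^2 + 144*q - 720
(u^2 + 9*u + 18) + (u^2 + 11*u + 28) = 2*u^2 + 20*u + 46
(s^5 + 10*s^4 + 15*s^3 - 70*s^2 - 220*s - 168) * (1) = s^5 + 10*s^4 + 15*s^3 - 70*s^2 - 220*s - 168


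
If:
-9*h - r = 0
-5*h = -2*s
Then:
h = 2*s/5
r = -18*s/5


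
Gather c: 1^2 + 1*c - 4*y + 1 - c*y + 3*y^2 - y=c*(1 - y) + 3*y^2 - 5*y + 2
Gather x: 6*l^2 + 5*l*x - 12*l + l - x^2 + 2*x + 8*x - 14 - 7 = 6*l^2 - 11*l - x^2 + x*(5*l + 10) - 21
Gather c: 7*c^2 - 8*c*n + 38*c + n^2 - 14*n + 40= 7*c^2 + c*(38 - 8*n) + n^2 - 14*n + 40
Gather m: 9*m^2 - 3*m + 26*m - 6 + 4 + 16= 9*m^2 + 23*m + 14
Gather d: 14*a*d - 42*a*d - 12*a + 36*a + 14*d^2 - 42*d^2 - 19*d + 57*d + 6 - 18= 24*a - 28*d^2 + d*(38 - 28*a) - 12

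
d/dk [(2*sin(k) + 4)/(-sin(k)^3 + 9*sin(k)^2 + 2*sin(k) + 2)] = 2*(2*sin(k)^3 - 3*sin(k)^2 - 36*sin(k) - 2)*cos(k)/(sin(k)^3 - 9*sin(k)^2 - 2*sin(k) - 2)^2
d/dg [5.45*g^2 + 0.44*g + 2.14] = 10.9*g + 0.44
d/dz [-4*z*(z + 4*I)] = -8*z - 16*I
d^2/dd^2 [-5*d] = 0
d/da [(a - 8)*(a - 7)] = 2*a - 15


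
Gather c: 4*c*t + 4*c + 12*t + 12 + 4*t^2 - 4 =c*(4*t + 4) + 4*t^2 + 12*t + 8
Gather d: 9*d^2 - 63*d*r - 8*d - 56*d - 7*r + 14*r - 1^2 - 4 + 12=9*d^2 + d*(-63*r - 64) + 7*r + 7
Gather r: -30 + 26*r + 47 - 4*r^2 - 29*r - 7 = -4*r^2 - 3*r + 10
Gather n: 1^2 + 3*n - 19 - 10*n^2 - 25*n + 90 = -10*n^2 - 22*n + 72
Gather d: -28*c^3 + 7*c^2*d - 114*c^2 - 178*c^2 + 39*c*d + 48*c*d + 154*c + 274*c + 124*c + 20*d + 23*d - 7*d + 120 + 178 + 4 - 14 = -28*c^3 - 292*c^2 + 552*c + d*(7*c^2 + 87*c + 36) + 288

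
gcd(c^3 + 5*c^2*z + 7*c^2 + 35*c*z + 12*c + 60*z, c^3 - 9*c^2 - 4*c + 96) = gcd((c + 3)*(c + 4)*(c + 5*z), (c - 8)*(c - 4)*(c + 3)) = c + 3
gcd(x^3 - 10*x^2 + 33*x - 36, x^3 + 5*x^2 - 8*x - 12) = 1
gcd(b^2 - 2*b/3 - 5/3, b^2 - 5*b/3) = b - 5/3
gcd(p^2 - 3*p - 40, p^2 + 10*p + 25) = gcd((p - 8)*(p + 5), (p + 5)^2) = p + 5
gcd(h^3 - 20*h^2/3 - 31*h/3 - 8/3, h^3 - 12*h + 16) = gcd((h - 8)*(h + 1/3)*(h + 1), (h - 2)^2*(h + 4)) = 1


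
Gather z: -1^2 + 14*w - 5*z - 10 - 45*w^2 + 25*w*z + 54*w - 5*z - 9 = -45*w^2 + 68*w + z*(25*w - 10) - 20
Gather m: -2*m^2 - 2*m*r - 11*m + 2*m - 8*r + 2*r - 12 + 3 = -2*m^2 + m*(-2*r - 9) - 6*r - 9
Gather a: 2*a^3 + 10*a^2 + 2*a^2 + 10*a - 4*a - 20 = 2*a^3 + 12*a^2 + 6*a - 20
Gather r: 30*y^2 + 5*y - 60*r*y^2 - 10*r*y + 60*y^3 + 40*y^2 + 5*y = r*(-60*y^2 - 10*y) + 60*y^3 + 70*y^2 + 10*y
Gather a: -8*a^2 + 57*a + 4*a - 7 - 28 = -8*a^2 + 61*a - 35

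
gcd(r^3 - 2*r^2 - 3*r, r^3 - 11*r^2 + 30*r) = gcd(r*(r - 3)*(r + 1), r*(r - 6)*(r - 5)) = r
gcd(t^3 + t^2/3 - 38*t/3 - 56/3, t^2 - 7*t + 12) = t - 4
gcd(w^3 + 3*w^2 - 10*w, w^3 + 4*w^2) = w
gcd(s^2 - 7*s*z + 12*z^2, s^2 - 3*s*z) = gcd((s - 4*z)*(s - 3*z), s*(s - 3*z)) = -s + 3*z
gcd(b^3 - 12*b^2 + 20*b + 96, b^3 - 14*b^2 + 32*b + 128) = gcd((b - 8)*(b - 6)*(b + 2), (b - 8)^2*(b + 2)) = b^2 - 6*b - 16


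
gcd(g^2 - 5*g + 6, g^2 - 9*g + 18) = g - 3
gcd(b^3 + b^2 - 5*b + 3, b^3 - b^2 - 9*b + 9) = b^2 + 2*b - 3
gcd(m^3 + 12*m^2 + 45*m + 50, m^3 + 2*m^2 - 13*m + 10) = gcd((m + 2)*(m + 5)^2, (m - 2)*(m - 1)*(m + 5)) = m + 5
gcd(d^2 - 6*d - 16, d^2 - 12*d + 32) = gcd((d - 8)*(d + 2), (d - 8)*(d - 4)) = d - 8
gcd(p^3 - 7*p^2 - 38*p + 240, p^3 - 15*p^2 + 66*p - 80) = p^2 - 13*p + 40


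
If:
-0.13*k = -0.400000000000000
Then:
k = 3.08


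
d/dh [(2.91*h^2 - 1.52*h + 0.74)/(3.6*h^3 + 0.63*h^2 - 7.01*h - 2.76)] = (-10.476*h^4 + 10.944*h^3 - 27.4335*h^2 - 16.9956*h + 9.3826)/(12.96*h^6 + 4.536*h^5 - 50.0751*h^4 - 28.7046*h^3 + 45.6625*h^2 + 38.6952*h + 7.6176)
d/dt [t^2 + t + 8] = 2*t + 1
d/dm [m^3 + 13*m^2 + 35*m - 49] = 3*m^2 + 26*m + 35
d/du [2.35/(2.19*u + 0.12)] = -5.1465/(2.19*u + 0.12)^2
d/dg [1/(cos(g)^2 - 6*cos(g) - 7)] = 2*(cos(g) - 3)*sin(g)/(sin(g)^2 + 6*cos(g) + 6)^2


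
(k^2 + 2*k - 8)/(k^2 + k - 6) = (k + 4)/(k + 3)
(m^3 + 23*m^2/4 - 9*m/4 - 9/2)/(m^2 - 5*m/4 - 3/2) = (m^2 + 5*m - 6)/(m - 2)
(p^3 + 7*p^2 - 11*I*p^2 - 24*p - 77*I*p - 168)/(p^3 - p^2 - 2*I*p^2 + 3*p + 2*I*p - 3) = (p^2 + p*(7 - 8*I) - 56*I)/(p^2 + p*(-1 + I) - I)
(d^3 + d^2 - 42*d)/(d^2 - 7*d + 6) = d*(d + 7)/(d - 1)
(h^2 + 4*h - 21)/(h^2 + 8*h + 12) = (h^2 + 4*h - 21)/(h^2 + 8*h + 12)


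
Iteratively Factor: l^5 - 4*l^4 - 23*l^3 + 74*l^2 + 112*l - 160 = (l - 5)*(l^4 + l^3 - 18*l^2 - 16*l + 32) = (l - 5)*(l + 2)*(l^3 - l^2 - 16*l + 16) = (l - 5)*(l - 1)*(l + 2)*(l^2 - 16) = (l - 5)*(l - 1)*(l + 2)*(l + 4)*(l - 4)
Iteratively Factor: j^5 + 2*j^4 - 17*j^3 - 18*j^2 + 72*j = (j + 4)*(j^4 - 2*j^3 - 9*j^2 + 18*j) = (j + 3)*(j + 4)*(j^3 - 5*j^2 + 6*j) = (j - 3)*(j + 3)*(j + 4)*(j^2 - 2*j) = (j - 3)*(j - 2)*(j + 3)*(j + 4)*(j)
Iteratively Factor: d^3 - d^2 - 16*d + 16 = (d + 4)*(d^2 - 5*d + 4) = (d - 4)*(d + 4)*(d - 1)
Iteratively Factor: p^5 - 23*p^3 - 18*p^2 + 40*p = (p - 1)*(p^4 + p^3 - 22*p^2 - 40*p) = (p - 1)*(p + 4)*(p^3 - 3*p^2 - 10*p) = (p - 1)*(p + 2)*(p + 4)*(p^2 - 5*p) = p*(p - 1)*(p + 2)*(p + 4)*(p - 5)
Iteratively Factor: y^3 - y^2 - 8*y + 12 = (y - 2)*(y^2 + y - 6) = (y - 2)*(y + 3)*(y - 2)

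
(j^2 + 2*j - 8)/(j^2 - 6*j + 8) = (j + 4)/(j - 4)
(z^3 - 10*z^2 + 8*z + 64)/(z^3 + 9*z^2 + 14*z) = (z^2 - 12*z + 32)/(z*(z + 7))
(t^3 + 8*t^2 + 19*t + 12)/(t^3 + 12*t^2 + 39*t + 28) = (t + 3)/(t + 7)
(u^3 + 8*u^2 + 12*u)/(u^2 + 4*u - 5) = u*(u^2 + 8*u + 12)/(u^2 + 4*u - 5)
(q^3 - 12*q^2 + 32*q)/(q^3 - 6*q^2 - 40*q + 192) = q/(q + 6)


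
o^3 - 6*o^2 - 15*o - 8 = (o - 8)*(o + 1)^2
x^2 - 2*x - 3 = (x - 3)*(x + 1)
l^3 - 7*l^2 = l^2*(l - 7)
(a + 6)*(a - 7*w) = a^2 - 7*a*w + 6*a - 42*w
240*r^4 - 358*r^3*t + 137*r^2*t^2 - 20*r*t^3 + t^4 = (-8*r + t)*(-6*r + t)*(-5*r + t)*(-r + t)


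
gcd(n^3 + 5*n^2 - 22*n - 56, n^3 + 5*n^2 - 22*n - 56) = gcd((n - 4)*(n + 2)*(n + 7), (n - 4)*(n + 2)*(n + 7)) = n^3 + 5*n^2 - 22*n - 56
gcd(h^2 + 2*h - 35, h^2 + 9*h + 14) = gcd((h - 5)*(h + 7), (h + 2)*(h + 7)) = h + 7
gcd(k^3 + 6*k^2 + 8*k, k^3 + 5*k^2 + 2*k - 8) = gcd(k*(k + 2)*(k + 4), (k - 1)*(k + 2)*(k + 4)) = k^2 + 6*k + 8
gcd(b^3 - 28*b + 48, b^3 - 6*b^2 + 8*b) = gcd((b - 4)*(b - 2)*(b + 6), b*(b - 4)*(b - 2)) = b^2 - 6*b + 8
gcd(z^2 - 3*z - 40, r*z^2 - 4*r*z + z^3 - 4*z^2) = 1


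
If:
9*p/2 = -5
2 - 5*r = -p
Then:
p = -10/9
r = 8/45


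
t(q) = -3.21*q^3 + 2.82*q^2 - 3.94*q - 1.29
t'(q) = -9.63*q^2 + 5.64*q - 3.94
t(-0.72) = 4.21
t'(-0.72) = -12.99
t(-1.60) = 25.38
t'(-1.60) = -37.62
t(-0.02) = -1.21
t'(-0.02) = -4.06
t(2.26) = -32.84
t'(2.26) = -40.38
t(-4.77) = 430.05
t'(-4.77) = -249.95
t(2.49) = -43.17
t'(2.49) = -49.60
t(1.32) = -8.96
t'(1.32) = -13.27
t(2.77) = -58.79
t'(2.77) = -62.21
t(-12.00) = 5998.95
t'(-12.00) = -1458.34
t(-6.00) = 817.23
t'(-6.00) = -384.46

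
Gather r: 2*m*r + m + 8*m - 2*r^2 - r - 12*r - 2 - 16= 9*m - 2*r^2 + r*(2*m - 13) - 18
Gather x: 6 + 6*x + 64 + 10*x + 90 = 16*x + 160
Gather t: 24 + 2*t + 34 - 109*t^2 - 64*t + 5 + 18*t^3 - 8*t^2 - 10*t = 18*t^3 - 117*t^2 - 72*t + 63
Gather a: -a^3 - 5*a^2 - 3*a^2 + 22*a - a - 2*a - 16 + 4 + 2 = -a^3 - 8*a^2 + 19*a - 10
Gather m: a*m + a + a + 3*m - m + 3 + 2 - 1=2*a + m*(a + 2) + 4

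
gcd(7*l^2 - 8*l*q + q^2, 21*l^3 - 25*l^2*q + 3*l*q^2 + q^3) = -l + q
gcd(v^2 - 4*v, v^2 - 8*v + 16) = v - 4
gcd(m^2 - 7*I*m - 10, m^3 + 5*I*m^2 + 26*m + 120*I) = m - 5*I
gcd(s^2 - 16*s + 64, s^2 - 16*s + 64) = s^2 - 16*s + 64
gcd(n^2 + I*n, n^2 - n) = n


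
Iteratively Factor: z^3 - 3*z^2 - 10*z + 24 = (z - 2)*(z^2 - z - 12) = (z - 2)*(z + 3)*(z - 4)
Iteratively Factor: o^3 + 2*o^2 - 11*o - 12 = (o + 4)*(o^2 - 2*o - 3) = (o + 1)*(o + 4)*(o - 3)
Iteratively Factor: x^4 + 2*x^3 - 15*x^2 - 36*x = (x)*(x^3 + 2*x^2 - 15*x - 36) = x*(x - 4)*(x^2 + 6*x + 9) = x*(x - 4)*(x + 3)*(x + 3)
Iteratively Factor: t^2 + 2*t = (t + 2)*(t)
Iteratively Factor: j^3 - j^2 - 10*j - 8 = (j - 4)*(j^2 + 3*j + 2) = (j - 4)*(j + 2)*(j + 1)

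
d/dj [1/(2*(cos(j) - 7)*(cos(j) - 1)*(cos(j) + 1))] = (-3 - 14*cos(j)/sin(j)^2 + 2/sin(j)^2)/(2*(cos(j) - 7)^2*sin(j))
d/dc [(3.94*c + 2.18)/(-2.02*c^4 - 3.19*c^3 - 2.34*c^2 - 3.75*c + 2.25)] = (23.8764*c^4 + 42.7516*c^3 + 30.0822*c^2 + 10.2024*c + 17.04)/(4.0804*c^8 + 12.8876*c^7 + 19.6297*c^6 + 30.0792*c^5 + 20.3106*c^4 + 3.195*c^3 + 3.5325*c^2 - 16.875*c + 5.0625)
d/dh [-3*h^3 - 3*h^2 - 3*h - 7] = -9*h^2 - 6*h - 3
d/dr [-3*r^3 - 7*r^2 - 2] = r*(-9*r - 14)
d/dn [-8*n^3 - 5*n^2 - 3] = 2*n*(-12*n - 5)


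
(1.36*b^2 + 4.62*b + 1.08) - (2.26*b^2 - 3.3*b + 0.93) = -0.9*b^2 + 7.92*b + 0.15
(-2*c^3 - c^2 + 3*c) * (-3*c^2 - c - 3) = 6*c^5 + 5*c^4 - 2*c^3 - 9*c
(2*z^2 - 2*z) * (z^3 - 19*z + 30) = 2*z^5 - 2*z^4 - 38*z^3 + 98*z^2 - 60*z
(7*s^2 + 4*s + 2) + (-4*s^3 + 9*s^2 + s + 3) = -4*s^3 + 16*s^2 + 5*s + 5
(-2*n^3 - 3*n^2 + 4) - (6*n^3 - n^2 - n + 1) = -8*n^3 - 2*n^2 + n + 3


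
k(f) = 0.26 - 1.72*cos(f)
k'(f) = 1.72*sin(f)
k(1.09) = -0.54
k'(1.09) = 1.52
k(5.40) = -0.83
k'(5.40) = -1.33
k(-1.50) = 0.14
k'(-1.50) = -1.72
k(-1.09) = -0.54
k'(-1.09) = -1.52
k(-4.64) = 0.38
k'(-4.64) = 1.72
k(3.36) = 1.94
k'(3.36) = -0.37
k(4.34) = 0.89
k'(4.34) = -1.60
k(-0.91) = -0.80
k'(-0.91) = -1.36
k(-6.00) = -1.39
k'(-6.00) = 0.48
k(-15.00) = 1.57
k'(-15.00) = -1.12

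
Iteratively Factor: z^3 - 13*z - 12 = (z + 1)*(z^2 - z - 12) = (z + 1)*(z + 3)*(z - 4)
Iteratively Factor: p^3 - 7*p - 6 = (p + 1)*(p^2 - p - 6) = (p - 3)*(p + 1)*(p + 2)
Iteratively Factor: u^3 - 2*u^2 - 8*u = (u - 4)*(u^2 + 2*u) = u*(u - 4)*(u + 2)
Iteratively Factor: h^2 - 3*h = (h)*(h - 3)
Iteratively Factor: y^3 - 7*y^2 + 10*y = (y)*(y^2 - 7*y + 10) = y*(y - 2)*(y - 5)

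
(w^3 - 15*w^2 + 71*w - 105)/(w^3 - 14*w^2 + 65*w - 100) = (w^2 - 10*w + 21)/(w^2 - 9*w + 20)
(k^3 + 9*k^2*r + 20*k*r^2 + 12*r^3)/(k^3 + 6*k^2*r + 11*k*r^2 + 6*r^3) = (k + 6*r)/(k + 3*r)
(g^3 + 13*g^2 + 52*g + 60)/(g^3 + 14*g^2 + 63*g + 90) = (g + 2)/(g + 3)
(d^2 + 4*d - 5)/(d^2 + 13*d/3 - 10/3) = 3*(d - 1)/(3*d - 2)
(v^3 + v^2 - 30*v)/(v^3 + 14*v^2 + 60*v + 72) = v*(v - 5)/(v^2 + 8*v + 12)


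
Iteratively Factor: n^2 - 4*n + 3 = (n - 1)*(n - 3)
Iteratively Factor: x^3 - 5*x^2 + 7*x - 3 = (x - 1)*(x^2 - 4*x + 3) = (x - 3)*(x - 1)*(x - 1)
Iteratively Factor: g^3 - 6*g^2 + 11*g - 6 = (g - 3)*(g^2 - 3*g + 2) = (g - 3)*(g - 1)*(g - 2)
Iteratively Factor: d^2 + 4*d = (d)*(d + 4)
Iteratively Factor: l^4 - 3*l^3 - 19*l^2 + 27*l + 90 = (l + 3)*(l^3 - 6*l^2 - l + 30) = (l + 2)*(l + 3)*(l^2 - 8*l + 15) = (l - 3)*(l + 2)*(l + 3)*(l - 5)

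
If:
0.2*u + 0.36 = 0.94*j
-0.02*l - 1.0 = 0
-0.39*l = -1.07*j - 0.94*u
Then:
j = -3.24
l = -50.00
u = -17.05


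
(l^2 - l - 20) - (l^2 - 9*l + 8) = 8*l - 28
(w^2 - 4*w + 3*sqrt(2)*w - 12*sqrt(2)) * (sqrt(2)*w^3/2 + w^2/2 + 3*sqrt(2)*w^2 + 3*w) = sqrt(2)*w^5/2 + sqrt(2)*w^4 + 7*w^4/2 - 21*sqrt(2)*w^3/2 + 7*w^3 - 84*w^2 + 3*sqrt(2)*w^2 - 36*sqrt(2)*w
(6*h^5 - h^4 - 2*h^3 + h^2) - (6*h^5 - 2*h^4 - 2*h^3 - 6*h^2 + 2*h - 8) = h^4 + 7*h^2 - 2*h + 8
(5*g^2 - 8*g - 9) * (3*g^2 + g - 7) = 15*g^4 - 19*g^3 - 70*g^2 + 47*g + 63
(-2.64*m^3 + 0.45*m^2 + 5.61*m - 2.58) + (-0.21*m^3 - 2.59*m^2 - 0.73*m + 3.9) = -2.85*m^3 - 2.14*m^2 + 4.88*m + 1.32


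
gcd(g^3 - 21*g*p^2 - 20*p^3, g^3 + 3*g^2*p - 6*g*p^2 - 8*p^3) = g^2 + 5*g*p + 4*p^2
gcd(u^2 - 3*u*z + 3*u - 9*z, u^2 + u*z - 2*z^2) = 1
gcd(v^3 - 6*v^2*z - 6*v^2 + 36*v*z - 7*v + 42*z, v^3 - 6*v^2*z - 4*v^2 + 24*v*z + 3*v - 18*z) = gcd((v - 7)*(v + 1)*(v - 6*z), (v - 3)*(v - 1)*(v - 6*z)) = -v + 6*z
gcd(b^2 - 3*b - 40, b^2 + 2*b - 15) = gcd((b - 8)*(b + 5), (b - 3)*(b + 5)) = b + 5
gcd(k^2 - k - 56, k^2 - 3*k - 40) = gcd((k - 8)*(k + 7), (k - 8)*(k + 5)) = k - 8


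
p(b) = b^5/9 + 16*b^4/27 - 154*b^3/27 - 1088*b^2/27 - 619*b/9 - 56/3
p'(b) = 5*b^4/9 + 64*b^3/27 - 154*b^2/9 - 2176*b/27 - 619/9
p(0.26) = -39.37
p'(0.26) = -90.84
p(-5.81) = 78.96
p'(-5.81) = -9.98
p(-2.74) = 0.83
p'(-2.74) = 6.14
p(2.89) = -627.93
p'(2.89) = -348.63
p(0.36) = -48.90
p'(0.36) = -99.89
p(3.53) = -861.55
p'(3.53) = -375.96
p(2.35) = -450.82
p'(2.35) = -304.96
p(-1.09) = 16.48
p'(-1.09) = -3.55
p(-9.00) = -1178.67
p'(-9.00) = 1187.56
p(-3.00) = 0.00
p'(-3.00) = 0.00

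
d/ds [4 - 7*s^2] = -14*s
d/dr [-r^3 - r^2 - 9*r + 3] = -3*r^2 - 2*r - 9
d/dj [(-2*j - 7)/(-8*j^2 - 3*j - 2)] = (16*j^2 + 6*j - (2*j + 7)*(16*j + 3) + 4)/(8*j^2 + 3*j + 2)^2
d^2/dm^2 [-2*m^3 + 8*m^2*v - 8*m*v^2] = -12*m + 16*v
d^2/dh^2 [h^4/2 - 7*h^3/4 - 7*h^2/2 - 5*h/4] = 6*h^2 - 21*h/2 - 7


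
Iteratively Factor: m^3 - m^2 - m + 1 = (m - 1)*(m^2 - 1) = (m - 1)*(m + 1)*(m - 1)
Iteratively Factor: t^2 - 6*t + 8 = (t - 4)*(t - 2)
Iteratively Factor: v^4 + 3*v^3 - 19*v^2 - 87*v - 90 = (v - 5)*(v^3 + 8*v^2 + 21*v + 18) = (v - 5)*(v + 3)*(v^2 + 5*v + 6) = (v - 5)*(v + 2)*(v + 3)*(v + 3)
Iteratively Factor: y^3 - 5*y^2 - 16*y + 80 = (y - 5)*(y^2 - 16) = (y - 5)*(y + 4)*(y - 4)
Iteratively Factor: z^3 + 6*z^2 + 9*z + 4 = (z + 1)*(z^2 + 5*z + 4) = (z + 1)^2*(z + 4)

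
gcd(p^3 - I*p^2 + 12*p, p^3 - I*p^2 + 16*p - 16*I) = p - 4*I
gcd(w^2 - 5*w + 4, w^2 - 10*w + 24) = w - 4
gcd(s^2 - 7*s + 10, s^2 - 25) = s - 5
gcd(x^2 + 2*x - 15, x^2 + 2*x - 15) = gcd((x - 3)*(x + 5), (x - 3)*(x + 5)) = x^2 + 2*x - 15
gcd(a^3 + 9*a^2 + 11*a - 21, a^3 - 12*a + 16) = 1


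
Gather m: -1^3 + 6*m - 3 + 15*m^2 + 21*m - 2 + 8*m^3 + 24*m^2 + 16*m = 8*m^3 + 39*m^2 + 43*m - 6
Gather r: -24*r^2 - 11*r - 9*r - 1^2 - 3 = -24*r^2 - 20*r - 4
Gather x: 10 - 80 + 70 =0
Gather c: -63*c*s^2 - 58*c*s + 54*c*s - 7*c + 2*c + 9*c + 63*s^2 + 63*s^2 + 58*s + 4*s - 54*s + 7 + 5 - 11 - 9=c*(-63*s^2 - 4*s + 4) + 126*s^2 + 8*s - 8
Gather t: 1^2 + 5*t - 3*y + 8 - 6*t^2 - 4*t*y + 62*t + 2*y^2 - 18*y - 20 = -6*t^2 + t*(67 - 4*y) + 2*y^2 - 21*y - 11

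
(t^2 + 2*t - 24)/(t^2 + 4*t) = (t^2 + 2*t - 24)/(t*(t + 4))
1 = 1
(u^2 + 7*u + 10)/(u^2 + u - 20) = (u + 2)/(u - 4)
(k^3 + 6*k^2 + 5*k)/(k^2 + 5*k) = k + 1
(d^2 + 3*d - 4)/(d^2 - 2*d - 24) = (d - 1)/(d - 6)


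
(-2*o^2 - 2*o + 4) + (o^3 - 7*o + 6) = o^3 - 2*o^2 - 9*o + 10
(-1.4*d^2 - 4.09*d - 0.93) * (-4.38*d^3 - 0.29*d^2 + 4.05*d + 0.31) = 6.132*d^5 + 18.3202*d^4 - 0.410499999999999*d^3 - 16.7288*d^2 - 5.0344*d - 0.2883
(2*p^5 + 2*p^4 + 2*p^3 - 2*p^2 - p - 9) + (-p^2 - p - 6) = 2*p^5 + 2*p^4 + 2*p^3 - 3*p^2 - 2*p - 15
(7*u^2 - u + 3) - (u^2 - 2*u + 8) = 6*u^2 + u - 5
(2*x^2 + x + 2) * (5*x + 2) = 10*x^3 + 9*x^2 + 12*x + 4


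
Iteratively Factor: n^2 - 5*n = (n)*(n - 5)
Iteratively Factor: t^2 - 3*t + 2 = (t - 1)*(t - 2)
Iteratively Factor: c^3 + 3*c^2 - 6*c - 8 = (c - 2)*(c^2 + 5*c + 4) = (c - 2)*(c + 1)*(c + 4)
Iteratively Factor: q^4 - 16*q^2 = (q)*(q^3 - 16*q) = q*(q + 4)*(q^2 - 4*q) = q^2*(q + 4)*(q - 4)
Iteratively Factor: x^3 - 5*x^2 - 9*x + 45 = (x - 3)*(x^2 - 2*x - 15) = (x - 5)*(x - 3)*(x + 3)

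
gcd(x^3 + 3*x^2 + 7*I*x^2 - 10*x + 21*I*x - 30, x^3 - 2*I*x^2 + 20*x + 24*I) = x + 2*I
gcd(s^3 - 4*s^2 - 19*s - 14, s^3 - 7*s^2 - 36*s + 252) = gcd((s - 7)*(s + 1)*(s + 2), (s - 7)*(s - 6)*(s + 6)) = s - 7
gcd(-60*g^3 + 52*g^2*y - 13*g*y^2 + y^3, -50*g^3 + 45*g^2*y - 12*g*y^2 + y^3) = 10*g^2 - 7*g*y + y^2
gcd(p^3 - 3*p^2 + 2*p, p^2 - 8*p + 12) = p - 2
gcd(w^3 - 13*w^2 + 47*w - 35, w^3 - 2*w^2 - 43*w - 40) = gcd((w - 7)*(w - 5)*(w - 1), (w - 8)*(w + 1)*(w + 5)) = 1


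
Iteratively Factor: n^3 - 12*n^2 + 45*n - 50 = (n - 5)*(n^2 - 7*n + 10) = (n - 5)*(n - 2)*(n - 5)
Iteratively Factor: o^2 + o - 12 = (o + 4)*(o - 3)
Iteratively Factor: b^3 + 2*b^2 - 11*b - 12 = (b - 3)*(b^2 + 5*b + 4) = (b - 3)*(b + 4)*(b + 1)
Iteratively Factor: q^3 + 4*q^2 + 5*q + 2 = (q + 1)*(q^2 + 3*q + 2) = (q + 1)^2*(q + 2)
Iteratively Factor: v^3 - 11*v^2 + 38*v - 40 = (v - 4)*(v^2 - 7*v + 10) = (v - 5)*(v - 4)*(v - 2)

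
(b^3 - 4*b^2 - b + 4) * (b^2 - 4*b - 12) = b^5 - 8*b^4 + 3*b^3 + 56*b^2 - 4*b - 48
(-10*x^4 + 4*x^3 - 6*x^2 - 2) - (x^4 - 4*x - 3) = -11*x^4 + 4*x^3 - 6*x^2 + 4*x + 1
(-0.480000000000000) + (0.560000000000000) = 0.0800000000000001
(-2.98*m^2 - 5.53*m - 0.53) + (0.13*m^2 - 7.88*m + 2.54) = -2.85*m^2 - 13.41*m + 2.01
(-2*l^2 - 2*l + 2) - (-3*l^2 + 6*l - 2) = l^2 - 8*l + 4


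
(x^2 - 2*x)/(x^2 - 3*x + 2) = x/(x - 1)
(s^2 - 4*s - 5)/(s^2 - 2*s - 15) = (s + 1)/(s + 3)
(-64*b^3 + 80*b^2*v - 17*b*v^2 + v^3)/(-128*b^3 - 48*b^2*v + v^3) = (8*b^2 - 9*b*v + v^2)/(16*b^2 + 8*b*v + v^2)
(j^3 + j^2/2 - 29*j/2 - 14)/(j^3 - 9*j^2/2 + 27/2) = (2*j^3 + j^2 - 29*j - 28)/(2*j^3 - 9*j^2 + 27)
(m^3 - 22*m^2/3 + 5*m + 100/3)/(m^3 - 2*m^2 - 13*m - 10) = (3*m^2 - 7*m - 20)/(3*(m^2 + 3*m + 2))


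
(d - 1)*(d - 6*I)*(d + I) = d^3 - d^2 - 5*I*d^2 + 6*d + 5*I*d - 6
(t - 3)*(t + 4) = t^2 + t - 12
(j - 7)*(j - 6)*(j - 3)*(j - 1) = j^4 - 17*j^3 + 97*j^2 - 207*j + 126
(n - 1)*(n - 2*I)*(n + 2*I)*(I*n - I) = I*n^4 - 2*I*n^3 + 5*I*n^2 - 8*I*n + 4*I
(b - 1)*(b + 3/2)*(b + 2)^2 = b^4 + 9*b^3/2 + 9*b^2/2 - 4*b - 6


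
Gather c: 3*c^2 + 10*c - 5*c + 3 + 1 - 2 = 3*c^2 + 5*c + 2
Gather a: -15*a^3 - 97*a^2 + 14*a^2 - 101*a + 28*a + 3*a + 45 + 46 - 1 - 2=-15*a^3 - 83*a^2 - 70*a + 88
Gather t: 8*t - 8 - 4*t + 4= 4*t - 4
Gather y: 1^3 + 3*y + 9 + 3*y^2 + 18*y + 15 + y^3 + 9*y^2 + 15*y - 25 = y^3 + 12*y^2 + 36*y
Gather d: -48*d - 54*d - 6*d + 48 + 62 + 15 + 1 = 126 - 108*d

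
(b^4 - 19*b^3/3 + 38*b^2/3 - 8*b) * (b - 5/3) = b^5 - 8*b^4 + 209*b^3/9 - 262*b^2/9 + 40*b/3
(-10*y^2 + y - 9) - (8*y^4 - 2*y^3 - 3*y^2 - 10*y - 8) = -8*y^4 + 2*y^3 - 7*y^2 + 11*y - 1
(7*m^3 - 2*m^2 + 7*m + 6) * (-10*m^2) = -70*m^5 + 20*m^4 - 70*m^3 - 60*m^2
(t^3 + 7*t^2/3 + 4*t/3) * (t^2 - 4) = t^5 + 7*t^4/3 - 8*t^3/3 - 28*t^2/3 - 16*t/3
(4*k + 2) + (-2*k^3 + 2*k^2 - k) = -2*k^3 + 2*k^2 + 3*k + 2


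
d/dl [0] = 0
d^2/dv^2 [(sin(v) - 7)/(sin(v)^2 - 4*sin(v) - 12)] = (-9*sin(v)^5 + 24*sin(v)^4 + 454*sin(v)^2 - 701*sin(v)/2 + 36*sin(3*v) + sin(5*v)/2 - 488)/((sin(v) - 6)^3*(sin(v) + 2)^3)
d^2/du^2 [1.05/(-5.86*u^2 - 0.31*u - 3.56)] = (72.11316*u^2 + 3.81486*u - 1.05*(11.72*u + 0.31)*(23.44*u + 0.62) + 43.80936)/(5.86*u^2 + 0.31*u + 3.56)^3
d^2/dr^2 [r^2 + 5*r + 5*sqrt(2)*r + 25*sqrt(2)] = 2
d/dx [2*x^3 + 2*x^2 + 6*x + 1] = 6*x^2 + 4*x + 6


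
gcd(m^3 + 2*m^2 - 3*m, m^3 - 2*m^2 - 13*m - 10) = 1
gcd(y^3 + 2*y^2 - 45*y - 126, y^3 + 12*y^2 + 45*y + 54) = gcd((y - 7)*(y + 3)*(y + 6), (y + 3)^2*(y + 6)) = y^2 + 9*y + 18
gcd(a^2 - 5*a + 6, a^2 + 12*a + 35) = 1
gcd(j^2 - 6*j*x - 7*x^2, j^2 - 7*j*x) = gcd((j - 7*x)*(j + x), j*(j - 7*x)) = -j + 7*x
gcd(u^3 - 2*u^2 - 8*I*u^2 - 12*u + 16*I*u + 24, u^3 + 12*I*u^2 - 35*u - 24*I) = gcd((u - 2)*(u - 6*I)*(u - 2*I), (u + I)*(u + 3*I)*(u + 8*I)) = 1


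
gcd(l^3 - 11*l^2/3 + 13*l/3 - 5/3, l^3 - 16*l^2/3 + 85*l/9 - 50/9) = l - 5/3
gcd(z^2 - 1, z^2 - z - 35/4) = 1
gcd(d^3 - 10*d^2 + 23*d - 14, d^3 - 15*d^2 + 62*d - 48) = d - 1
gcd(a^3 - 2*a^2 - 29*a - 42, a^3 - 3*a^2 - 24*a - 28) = a^2 - 5*a - 14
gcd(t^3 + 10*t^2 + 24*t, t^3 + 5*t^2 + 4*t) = t^2 + 4*t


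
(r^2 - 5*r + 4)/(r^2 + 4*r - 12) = (r^2 - 5*r + 4)/(r^2 + 4*r - 12)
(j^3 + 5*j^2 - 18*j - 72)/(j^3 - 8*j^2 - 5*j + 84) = (j + 6)/(j - 7)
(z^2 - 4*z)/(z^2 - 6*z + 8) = z/(z - 2)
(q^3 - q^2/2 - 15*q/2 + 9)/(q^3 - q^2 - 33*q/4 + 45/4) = 2*(q - 2)/(2*q - 5)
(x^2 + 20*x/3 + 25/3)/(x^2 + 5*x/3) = (x + 5)/x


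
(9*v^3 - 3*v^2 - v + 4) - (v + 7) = 9*v^3 - 3*v^2 - 2*v - 3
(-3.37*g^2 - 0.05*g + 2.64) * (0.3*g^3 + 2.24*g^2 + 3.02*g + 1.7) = -1.011*g^5 - 7.5638*g^4 - 9.4974*g^3 + 0.0336000000000007*g^2 + 7.8878*g + 4.488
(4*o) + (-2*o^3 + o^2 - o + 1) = -2*o^3 + o^2 + 3*o + 1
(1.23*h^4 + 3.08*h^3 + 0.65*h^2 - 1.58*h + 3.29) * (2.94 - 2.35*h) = -2.8905*h^5 - 3.6218*h^4 + 7.5277*h^3 + 5.624*h^2 - 12.3767*h + 9.6726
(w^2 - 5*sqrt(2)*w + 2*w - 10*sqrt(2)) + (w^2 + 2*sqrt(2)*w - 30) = 2*w^2 - 3*sqrt(2)*w + 2*w - 30 - 10*sqrt(2)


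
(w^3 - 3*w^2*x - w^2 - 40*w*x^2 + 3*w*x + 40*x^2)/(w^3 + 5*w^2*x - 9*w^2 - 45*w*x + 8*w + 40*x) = (w - 8*x)/(w - 8)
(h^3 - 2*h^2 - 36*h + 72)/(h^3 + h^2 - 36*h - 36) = (h - 2)/(h + 1)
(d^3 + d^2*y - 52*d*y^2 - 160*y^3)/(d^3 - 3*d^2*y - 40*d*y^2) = (d + 4*y)/d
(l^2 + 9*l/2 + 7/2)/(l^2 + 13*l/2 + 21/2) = (l + 1)/(l + 3)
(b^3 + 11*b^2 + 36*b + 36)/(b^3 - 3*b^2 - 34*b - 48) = (b + 6)/(b - 8)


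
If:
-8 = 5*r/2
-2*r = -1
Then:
No Solution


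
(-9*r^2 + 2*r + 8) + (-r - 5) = -9*r^2 + r + 3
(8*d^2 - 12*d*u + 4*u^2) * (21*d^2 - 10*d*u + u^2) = 168*d^4 - 332*d^3*u + 212*d^2*u^2 - 52*d*u^3 + 4*u^4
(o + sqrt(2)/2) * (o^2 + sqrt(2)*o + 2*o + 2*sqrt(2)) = o^3 + 2*o^2 + 3*sqrt(2)*o^2/2 + o + 3*sqrt(2)*o + 2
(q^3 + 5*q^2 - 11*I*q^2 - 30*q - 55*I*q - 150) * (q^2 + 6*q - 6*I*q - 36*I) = q^5 + 11*q^4 - 17*I*q^4 - 66*q^3 - 187*I*q^3 - 1056*q^2 - 330*I*q^2 - 2880*q + 1980*I*q + 5400*I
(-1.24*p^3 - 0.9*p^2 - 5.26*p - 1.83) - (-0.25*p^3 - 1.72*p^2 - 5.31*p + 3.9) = -0.99*p^3 + 0.82*p^2 + 0.0499999999999998*p - 5.73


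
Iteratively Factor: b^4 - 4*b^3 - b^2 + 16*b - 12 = (b + 2)*(b^3 - 6*b^2 + 11*b - 6) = (b - 1)*(b + 2)*(b^2 - 5*b + 6) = (b - 3)*(b - 1)*(b + 2)*(b - 2)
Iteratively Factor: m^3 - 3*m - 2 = (m + 1)*(m^2 - m - 2) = (m + 1)^2*(m - 2)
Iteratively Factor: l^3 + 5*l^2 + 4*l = (l)*(l^2 + 5*l + 4) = l*(l + 1)*(l + 4)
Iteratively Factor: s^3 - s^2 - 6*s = (s - 3)*(s^2 + 2*s) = s*(s - 3)*(s + 2)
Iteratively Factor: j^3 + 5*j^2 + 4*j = (j + 1)*(j^2 + 4*j) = (j + 1)*(j + 4)*(j)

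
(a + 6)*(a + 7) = a^2 + 13*a + 42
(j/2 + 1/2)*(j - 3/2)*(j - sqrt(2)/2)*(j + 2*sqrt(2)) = j^4/2 - j^3/4 + 3*sqrt(2)*j^3/4 - 7*j^2/4 - 3*sqrt(2)*j^2/8 - 9*sqrt(2)*j/8 + j/2 + 3/2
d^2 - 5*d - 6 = (d - 6)*(d + 1)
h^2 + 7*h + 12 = (h + 3)*(h + 4)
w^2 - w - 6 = (w - 3)*(w + 2)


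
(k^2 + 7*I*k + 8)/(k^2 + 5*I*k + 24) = (k - I)/(k - 3*I)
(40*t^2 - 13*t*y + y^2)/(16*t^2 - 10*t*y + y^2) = (-5*t + y)/(-2*t + y)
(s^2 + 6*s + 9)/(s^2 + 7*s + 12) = (s + 3)/(s + 4)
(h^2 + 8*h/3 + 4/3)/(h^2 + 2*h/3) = (h + 2)/h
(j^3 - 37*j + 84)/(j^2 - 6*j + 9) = (j^2 + 3*j - 28)/(j - 3)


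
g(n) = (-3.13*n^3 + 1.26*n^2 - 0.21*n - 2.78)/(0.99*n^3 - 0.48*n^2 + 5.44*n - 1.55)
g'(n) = (-9.39*n^2 + 2.52*n - 0.21)/(0.99*n^3 - 0.48*n^2 + 5.44*n - 1.55) + (-2.97*n^2 + 0.96*n - 5.44)*(-3.13*n^3 + 1.26*n^2 - 0.21*n - 2.78)/(0.99*n^3 - 0.48*n^2 + 5.44*n - 1.55)^2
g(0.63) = -1.65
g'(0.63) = 3.92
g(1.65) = -1.30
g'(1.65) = -0.57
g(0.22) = 7.65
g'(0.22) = 112.61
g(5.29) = -2.69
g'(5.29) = -0.15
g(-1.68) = -0.95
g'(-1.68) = 0.97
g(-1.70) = -0.97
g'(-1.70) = 0.96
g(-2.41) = -1.56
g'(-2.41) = 0.70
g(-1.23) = -0.48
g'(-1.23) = 1.12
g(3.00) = -2.06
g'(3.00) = -0.45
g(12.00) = -3.07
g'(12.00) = -0.02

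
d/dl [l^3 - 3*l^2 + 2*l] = 3*l^2 - 6*l + 2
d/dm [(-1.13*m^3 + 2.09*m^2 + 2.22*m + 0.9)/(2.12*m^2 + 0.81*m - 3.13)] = (-2.3956*m^4 - 1.8306*m^3 + 7.5972*m^2 - 16.8994*m - 7.6776)/(4.4944*m^4 + 3.4344*m^3 - 12.6151*m^2 - 5.0706*m + 9.7969)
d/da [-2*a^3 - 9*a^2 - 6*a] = -6*a^2 - 18*a - 6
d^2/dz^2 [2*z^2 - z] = 4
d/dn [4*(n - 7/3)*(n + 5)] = 8*n + 32/3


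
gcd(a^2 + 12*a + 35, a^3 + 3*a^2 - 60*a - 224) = a + 7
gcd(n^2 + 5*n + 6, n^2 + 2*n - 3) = n + 3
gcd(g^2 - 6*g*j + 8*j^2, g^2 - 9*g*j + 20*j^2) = g - 4*j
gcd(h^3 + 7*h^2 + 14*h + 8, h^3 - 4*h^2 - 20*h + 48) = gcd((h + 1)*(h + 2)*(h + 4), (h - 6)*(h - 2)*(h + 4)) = h + 4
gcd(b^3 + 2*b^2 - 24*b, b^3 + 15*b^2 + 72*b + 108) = b + 6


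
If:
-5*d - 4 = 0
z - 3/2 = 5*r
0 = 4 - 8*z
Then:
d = -4/5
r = -1/5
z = 1/2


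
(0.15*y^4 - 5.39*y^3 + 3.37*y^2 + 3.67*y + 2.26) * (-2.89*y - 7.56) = -0.4335*y^5 + 14.4431*y^4 + 31.0091*y^3 - 36.0835*y^2 - 34.2766*y - 17.0856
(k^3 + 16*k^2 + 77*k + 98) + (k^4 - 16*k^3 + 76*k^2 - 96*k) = k^4 - 15*k^3 + 92*k^2 - 19*k + 98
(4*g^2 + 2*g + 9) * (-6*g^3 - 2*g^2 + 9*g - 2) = -24*g^5 - 20*g^4 - 22*g^3 - 8*g^2 + 77*g - 18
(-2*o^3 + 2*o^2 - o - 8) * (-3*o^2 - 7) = 6*o^5 - 6*o^4 + 17*o^3 + 10*o^2 + 7*o + 56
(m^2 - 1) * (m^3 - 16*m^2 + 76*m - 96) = m^5 - 16*m^4 + 75*m^3 - 80*m^2 - 76*m + 96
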